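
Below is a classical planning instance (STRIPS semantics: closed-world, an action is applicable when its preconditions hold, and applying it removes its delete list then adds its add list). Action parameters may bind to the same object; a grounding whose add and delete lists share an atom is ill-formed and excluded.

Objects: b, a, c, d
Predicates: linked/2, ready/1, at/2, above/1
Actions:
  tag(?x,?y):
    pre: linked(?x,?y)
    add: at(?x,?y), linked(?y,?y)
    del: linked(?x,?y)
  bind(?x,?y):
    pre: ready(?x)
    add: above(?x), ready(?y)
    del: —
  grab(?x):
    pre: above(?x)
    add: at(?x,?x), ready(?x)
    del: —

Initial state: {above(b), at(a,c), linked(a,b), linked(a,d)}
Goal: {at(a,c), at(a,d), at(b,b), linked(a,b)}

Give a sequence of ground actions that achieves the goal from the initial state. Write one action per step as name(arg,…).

1. tag(a,d)  →  {above(b), at(a,c), at(a,d), linked(a,b), linked(d,d)}
2. grab(b)  →  {above(b), at(a,c), at(a,d), at(b,b), linked(a,b), linked(d,d), ready(b)}

tag(a,d); grab(b)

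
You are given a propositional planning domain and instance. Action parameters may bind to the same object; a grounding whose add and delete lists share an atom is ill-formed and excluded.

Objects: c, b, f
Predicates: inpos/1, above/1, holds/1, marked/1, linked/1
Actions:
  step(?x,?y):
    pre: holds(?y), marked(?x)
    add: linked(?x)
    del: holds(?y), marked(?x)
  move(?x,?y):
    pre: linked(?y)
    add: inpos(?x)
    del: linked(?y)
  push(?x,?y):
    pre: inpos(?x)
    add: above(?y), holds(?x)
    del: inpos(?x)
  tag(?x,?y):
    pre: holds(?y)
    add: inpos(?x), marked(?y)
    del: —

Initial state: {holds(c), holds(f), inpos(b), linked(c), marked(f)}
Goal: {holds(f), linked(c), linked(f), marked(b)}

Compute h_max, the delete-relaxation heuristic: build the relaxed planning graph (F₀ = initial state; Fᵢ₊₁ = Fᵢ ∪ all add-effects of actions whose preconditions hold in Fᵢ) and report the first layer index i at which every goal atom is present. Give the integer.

2

F0 = init (5 atoms)
F1 = F0 ∪ {above(b), above(c), above(f), holds(b), inpos(c), inpos(f), linked(f), marked(c)}  (13 atoms)
F2 = F1 ∪ {marked(b)}  (14 atoms)
goal ⊆ F2  ⇒  h_max = 2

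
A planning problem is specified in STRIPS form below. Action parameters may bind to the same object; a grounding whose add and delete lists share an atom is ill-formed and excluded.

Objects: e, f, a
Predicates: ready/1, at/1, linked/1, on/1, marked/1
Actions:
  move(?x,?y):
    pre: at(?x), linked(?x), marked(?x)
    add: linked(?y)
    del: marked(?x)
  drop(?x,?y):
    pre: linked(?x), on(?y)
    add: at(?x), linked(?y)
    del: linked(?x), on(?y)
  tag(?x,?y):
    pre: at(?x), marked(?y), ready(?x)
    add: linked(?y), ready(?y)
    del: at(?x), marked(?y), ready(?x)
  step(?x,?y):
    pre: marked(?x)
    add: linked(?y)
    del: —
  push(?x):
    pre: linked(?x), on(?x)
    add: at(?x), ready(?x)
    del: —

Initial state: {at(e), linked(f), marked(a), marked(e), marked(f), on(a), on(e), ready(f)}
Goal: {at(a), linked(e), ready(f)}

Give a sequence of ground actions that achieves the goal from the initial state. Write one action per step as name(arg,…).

drop(f,a); drop(a,e)

1. drop(f,a)  →  {at(e), at(f), linked(a), marked(a), marked(e), marked(f), on(e), ready(f)}
2. drop(a,e)  →  {at(a), at(e), at(f), linked(e), marked(a), marked(e), marked(f), ready(f)}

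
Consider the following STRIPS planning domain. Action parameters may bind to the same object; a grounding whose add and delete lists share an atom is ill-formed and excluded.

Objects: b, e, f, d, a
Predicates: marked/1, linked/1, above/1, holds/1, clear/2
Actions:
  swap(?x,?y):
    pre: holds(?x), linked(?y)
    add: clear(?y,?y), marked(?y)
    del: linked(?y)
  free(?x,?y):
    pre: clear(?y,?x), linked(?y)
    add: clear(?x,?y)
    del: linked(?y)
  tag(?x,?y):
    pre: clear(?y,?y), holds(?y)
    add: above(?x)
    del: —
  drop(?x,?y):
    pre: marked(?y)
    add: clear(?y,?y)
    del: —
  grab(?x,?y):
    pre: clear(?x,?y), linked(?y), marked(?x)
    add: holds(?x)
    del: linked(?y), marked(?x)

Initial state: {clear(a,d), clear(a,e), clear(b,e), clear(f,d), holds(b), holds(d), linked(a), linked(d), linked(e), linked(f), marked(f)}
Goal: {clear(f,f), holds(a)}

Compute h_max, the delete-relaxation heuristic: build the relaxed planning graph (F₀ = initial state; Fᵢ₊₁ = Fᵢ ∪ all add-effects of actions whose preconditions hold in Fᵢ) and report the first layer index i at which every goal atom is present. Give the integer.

F0 = init (11 atoms)
F1 = F0 ∪ {clear(a,a), clear(d,a), clear(d,d), clear(d,f), clear(e,a), clear(e,e), clear(f,f), holds(f), marked(a), marked(d), marked(e)}  (22 atoms)
F2 = F1 ∪ {above(a), above(b), above(d), above(e), above(f), holds(a), holds(e)}  (29 atoms)
goal ⊆ F2  ⇒  h_max = 2

2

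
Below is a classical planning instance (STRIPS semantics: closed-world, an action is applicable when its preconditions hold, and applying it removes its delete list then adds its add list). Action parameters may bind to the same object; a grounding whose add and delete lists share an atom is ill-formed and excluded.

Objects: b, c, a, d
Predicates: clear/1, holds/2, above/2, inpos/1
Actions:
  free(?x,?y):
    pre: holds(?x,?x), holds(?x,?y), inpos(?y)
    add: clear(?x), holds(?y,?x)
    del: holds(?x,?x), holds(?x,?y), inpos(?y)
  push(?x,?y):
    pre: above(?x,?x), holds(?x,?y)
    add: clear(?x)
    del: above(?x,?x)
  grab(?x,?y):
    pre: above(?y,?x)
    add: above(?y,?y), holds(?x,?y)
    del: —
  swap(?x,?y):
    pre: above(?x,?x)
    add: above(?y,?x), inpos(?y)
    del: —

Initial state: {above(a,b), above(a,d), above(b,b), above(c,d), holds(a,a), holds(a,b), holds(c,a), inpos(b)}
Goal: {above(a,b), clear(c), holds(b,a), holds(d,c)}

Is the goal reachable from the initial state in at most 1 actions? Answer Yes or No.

No

1. free(a,b)  →  {above(a,b), above(a,d), above(b,b), above(c,d), clear(a), holds(b,a), holds(c,a)}
2. grab(d,c)  →  {above(a,b), above(a,d), above(b,b), above(c,c), above(c,d), clear(a), holds(b,a), holds(c,a), holds(d,c)}
3. push(c,a)  →  {above(a,b), above(a,d), above(b,b), above(c,d), clear(a), clear(c), holds(b,a), holds(c,a), holds(d,c)}
optimal plan length = 3; 3 > 1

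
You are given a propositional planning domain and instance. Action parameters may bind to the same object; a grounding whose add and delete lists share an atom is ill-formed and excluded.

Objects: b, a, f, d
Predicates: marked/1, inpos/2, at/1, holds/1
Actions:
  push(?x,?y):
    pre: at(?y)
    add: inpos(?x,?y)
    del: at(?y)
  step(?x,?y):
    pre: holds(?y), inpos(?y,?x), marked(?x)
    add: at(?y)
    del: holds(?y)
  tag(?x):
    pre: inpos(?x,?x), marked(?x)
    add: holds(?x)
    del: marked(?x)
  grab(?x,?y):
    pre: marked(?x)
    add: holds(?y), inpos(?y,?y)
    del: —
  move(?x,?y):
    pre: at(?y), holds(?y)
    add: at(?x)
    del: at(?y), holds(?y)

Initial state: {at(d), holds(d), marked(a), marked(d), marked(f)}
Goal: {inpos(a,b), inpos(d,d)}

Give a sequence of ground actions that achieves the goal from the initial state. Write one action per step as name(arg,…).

grab(a,d); move(b,d); push(a,b)

1. grab(a,d)  →  {at(d), holds(d), inpos(d,d), marked(a), marked(d), marked(f)}
2. move(b,d)  →  {at(b), inpos(d,d), marked(a), marked(d), marked(f)}
3. push(a,b)  →  {inpos(a,b), inpos(d,d), marked(a), marked(d), marked(f)}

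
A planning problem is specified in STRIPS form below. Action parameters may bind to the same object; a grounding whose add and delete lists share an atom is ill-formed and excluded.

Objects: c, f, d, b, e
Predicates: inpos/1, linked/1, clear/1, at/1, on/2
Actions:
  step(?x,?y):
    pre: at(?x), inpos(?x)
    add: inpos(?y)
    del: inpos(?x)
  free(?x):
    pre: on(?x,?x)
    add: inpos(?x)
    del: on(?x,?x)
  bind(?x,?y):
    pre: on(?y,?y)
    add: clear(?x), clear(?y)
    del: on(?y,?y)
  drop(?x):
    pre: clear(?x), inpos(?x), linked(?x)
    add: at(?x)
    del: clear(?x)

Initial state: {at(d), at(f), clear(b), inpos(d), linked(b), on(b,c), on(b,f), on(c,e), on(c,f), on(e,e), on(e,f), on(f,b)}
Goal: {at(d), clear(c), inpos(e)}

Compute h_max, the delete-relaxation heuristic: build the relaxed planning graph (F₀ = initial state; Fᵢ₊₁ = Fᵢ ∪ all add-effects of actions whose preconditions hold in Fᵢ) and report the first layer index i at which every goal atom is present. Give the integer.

F0 = init (12 atoms)
F1 = F0 ∪ {clear(c), clear(d), clear(e), clear(f), inpos(b), inpos(c), inpos(e), inpos(f)}  (20 atoms)
goal ⊆ F1  ⇒  h_max = 1

1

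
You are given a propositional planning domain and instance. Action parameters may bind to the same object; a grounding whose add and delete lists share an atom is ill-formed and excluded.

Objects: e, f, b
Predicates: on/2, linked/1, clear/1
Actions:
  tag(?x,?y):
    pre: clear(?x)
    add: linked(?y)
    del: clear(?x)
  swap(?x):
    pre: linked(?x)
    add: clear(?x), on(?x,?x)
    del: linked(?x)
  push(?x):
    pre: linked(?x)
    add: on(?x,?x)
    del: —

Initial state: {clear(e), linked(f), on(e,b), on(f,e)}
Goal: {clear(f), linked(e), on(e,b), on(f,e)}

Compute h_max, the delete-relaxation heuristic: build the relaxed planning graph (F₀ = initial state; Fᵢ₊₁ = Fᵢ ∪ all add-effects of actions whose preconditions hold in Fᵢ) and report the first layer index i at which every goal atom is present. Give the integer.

F0 = init (4 atoms)
F1 = F0 ∪ {clear(f), linked(b), linked(e), on(f,f)}  (8 atoms)
goal ⊆ F1  ⇒  h_max = 1

1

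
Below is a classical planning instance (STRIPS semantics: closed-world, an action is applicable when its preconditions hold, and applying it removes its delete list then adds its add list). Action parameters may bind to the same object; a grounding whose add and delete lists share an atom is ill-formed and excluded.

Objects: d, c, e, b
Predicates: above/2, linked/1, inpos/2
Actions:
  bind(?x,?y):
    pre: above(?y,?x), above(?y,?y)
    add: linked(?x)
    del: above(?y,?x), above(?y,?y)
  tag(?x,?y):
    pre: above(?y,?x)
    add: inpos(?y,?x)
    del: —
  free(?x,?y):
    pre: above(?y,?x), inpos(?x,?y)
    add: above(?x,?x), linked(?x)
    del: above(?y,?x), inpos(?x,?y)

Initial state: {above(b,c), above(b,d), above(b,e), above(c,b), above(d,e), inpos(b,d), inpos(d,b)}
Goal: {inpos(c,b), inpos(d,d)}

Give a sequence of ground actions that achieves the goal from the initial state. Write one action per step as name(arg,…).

tag(b,c); free(d,b); tag(d,d)

1. tag(b,c)  →  {above(b,c), above(b,d), above(b,e), above(c,b), above(d,e), inpos(b,d), inpos(c,b), inpos(d,b)}
2. free(d,b)  →  {above(b,c), above(b,e), above(c,b), above(d,d), above(d,e), inpos(b,d), inpos(c,b), linked(d)}
3. tag(d,d)  →  {above(b,c), above(b,e), above(c,b), above(d,d), above(d,e), inpos(b,d), inpos(c,b), inpos(d,d), linked(d)}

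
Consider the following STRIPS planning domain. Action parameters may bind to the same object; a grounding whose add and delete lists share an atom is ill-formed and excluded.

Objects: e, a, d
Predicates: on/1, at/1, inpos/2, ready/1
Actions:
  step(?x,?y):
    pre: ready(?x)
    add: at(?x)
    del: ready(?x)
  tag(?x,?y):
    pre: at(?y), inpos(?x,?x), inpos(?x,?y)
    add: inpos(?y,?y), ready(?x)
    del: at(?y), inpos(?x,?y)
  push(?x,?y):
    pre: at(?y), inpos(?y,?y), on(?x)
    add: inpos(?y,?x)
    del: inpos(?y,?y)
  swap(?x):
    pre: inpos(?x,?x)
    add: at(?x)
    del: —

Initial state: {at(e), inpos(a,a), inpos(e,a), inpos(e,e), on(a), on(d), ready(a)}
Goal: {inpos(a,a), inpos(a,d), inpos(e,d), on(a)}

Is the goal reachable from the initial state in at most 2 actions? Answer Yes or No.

1. step(a,e)  →  {at(a), at(e), inpos(a,a), inpos(e,a), inpos(e,e), on(a), on(d)}
2. push(d,a)  →  {at(a), at(e), inpos(a,d), inpos(e,a), inpos(e,e), on(a), on(d)}
3. tag(e,a)  →  {at(e), inpos(a,a), inpos(a,d), inpos(e,e), on(a), on(d), ready(e)}
4. push(d,e)  →  {at(e), inpos(a,a), inpos(a,d), inpos(e,d), on(a), on(d), ready(e)}
optimal plan length = 4; 4 > 2

No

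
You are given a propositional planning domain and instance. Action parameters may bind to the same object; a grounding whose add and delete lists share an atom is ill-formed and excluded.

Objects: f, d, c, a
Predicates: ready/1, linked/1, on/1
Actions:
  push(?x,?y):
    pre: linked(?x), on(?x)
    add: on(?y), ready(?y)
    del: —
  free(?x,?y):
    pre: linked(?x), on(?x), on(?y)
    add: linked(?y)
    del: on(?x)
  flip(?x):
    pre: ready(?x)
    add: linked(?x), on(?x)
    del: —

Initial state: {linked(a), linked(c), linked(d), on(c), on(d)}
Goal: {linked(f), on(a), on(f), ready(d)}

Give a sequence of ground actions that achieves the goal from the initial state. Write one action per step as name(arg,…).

1. push(d,f)  →  {linked(a), linked(c), linked(d), on(c), on(d), on(f), ready(f)}
2. push(d,d)  →  {linked(a), linked(c), linked(d), on(c), on(d), on(f), ready(d), ready(f)}
3. push(d,a)  →  {linked(a), linked(c), linked(d), on(a), on(c), on(d), on(f), ready(a), ready(d), ready(f)}
4. free(d,f)  →  {linked(a), linked(c), linked(d), linked(f), on(a), on(c), on(f), ready(a), ready(d), ready(f)}

push(d,f); push(d,d); push(d,a); free(d,f)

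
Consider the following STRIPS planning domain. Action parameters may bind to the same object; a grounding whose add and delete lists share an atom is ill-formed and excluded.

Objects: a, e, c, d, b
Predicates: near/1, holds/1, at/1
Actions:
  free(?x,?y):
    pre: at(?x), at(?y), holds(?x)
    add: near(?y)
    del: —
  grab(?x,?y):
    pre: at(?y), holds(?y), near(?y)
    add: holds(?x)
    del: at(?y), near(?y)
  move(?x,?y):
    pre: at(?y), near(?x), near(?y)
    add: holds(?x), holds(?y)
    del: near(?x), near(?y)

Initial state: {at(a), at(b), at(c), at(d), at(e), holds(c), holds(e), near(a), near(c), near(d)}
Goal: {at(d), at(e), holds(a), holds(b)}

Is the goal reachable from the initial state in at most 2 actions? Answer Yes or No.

1. free(e,b)  →  {at(a), at(b), at(c), at(d), at(e), holds(c), holds(e), near(a), near(b), near(c), near(d)}
2. move(a,b)  →  {at(a), at(b), at(c), at(d), at(e), holds(a), holds(b), holds(c), holds(e), near(c), near(d)}
optimal plan length = 2; 2 ≤ 2

Yes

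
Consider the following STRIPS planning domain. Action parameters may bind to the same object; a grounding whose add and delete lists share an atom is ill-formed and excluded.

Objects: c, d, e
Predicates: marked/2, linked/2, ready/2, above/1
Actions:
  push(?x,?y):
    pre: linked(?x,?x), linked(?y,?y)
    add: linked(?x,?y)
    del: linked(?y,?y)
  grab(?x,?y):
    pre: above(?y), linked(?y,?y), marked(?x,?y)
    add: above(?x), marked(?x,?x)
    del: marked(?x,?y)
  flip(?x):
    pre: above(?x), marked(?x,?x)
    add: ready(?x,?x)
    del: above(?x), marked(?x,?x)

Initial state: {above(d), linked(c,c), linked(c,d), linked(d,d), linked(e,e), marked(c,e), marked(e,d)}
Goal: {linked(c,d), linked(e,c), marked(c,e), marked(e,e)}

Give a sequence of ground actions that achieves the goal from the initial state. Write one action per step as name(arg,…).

push(e,c); grab(e,d)

1. push(e,c)  →  {above(d), linked(c,d), linked(d,d), linked(e,c), linked(e,e), marked(c,e), marked(e,d)}
2. grab(e,d)  →  {above(d), above(e), linked(c,d), linked(d,d), linked(e,c), linked(e,e), marked(c,e), marked(e,e)}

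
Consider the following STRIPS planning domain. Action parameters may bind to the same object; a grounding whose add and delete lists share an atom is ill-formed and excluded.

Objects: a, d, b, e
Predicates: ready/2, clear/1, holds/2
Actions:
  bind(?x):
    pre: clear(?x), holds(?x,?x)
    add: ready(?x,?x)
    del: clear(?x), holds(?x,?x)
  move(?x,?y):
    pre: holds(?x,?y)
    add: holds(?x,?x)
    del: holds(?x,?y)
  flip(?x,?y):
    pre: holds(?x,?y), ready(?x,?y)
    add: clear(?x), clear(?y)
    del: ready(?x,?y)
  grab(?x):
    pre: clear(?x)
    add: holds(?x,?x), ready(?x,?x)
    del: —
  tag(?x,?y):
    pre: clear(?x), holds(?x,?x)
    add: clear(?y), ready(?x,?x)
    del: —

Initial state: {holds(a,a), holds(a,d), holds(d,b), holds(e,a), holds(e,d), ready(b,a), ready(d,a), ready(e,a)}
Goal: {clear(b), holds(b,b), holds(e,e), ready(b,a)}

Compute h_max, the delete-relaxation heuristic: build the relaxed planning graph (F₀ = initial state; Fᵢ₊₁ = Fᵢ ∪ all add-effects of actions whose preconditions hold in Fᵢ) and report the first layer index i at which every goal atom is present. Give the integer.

F0 = init (8 atoms)
F1 = F0 ∪ {clear(a), clear(e), holds(d,d), holds(e,e)}  (12 atoms)
F2 = F1 ∪ {clear(b), clear(d), ready(a,a), ready(e,e)}  (16 atoms)
F3 = F2 ∪ {holds(b,b), ready(b,b), ready(d,d)}  (19 atoms)
goal ⊆ F3  ⇒  h_max = 3

3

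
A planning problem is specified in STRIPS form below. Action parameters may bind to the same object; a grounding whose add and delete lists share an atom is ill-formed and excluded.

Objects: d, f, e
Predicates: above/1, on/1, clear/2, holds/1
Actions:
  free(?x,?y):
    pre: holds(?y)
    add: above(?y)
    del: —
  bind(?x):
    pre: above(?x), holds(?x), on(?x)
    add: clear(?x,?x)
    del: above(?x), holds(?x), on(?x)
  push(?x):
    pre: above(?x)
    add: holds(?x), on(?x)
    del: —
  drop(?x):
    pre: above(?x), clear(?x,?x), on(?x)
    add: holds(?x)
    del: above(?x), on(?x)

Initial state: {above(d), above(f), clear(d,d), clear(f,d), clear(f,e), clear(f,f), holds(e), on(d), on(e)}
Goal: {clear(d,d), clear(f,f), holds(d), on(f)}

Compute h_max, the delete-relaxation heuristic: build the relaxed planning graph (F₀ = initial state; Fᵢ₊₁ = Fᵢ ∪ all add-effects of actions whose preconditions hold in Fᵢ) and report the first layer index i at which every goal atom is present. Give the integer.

1

F0 = init (9 atoms)
F1 = F0 ∪ {above(e), holds(d), holds(f), on(f)}  (13 atoms)
goal ⊆ F1  ⇒  h_max = 1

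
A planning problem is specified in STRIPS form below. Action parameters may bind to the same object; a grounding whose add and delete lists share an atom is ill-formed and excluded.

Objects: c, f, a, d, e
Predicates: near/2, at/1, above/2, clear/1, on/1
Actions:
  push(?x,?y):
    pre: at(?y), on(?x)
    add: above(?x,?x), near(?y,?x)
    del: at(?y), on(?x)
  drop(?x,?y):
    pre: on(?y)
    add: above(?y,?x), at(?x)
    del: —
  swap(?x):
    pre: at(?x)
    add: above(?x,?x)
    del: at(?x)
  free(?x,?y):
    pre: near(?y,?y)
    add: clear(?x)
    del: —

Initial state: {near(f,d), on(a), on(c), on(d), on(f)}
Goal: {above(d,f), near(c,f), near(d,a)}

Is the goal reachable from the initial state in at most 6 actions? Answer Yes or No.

Yes

1. drop(c,c)  →  {above(c,c), at(c), near(f,d), on(a), on(c), on(d), on(f)}
2. push(f,c)  →  {above(c,c), above(f,f), near(c,f), near(f,d), on(a), on(c), on(d)}
3. drop(f,d)  →  {above(c,c), above(d,f), above(f,f), at(f), near(c,f), near(f,d), on(a), on(c), on(d)}
4. drop(d,c)  →  {above(c,c), above(c,d), above(d,f), above(f,f), at(d), at(f), near(c,f), near(f,d), on(a), on(c), on(d)}
5. push(a,d)  →  {above(a,a), above(c,c), above(c,d), above(d,f), above(f,f), at(f), near(c,f), near(d,a), near(f,d), on(c), on(d)}
optimal plan length = 5; 5 ≤ 6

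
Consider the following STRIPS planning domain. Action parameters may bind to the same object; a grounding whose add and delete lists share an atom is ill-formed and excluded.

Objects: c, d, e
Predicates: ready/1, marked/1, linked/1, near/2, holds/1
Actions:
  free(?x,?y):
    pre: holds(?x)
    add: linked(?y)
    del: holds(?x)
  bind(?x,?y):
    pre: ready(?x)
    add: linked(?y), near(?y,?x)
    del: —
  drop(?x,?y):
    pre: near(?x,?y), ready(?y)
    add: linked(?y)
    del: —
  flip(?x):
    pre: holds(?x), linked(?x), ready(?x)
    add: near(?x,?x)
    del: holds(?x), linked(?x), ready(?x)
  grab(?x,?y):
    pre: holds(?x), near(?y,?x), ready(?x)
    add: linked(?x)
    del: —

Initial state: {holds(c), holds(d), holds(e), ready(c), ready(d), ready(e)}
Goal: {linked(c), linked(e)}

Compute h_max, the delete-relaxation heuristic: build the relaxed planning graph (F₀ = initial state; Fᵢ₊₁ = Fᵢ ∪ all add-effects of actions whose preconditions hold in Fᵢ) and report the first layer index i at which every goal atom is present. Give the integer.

1

F0 = init (6 atoms)
F1 = F0 ∪ {linked(c), linked(d), linked(e), near(c,c), near(c,d), near(c,e), near(d,c), near(d,d), near(d,e), near(e,c), near(e,d), near(e,e)}  (18 atoms)
goal ⊆ F1  ⇒  h_max = 1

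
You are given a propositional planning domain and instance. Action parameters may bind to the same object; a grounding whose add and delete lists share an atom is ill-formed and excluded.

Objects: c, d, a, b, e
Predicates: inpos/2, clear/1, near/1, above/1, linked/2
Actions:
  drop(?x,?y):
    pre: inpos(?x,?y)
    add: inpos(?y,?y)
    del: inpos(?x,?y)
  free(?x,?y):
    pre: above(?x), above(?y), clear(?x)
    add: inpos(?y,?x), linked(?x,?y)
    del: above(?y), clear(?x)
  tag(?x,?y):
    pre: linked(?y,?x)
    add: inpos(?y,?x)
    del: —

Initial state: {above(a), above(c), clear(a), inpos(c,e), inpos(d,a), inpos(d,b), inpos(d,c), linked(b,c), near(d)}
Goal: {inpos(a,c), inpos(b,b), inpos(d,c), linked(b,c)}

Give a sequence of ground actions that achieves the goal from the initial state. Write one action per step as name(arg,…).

drop(d,b); free(a,c); tag(c,a)

1. drop(d,b)  →  {above(a), above(c), clear(a), inpos(b,b), inpos(c,e), inpos(d,a), inpos(d,c), linked(b,c), near(d)}
2. free(a,c)  →  {above(a), inpos(b,b), inpos(c,a), inpos(c,e), inpos(d,a), inpos(d,c), linked(a,c), linked(b,c), near(d)}
3. tag(c,a)  →  {above(a), inpos(a,c), inpos(b,b), inpos(c,a), inpos(c,e), inpos(d,a), inpos(d,c), linked(a,c), linked(b,c), near(d)}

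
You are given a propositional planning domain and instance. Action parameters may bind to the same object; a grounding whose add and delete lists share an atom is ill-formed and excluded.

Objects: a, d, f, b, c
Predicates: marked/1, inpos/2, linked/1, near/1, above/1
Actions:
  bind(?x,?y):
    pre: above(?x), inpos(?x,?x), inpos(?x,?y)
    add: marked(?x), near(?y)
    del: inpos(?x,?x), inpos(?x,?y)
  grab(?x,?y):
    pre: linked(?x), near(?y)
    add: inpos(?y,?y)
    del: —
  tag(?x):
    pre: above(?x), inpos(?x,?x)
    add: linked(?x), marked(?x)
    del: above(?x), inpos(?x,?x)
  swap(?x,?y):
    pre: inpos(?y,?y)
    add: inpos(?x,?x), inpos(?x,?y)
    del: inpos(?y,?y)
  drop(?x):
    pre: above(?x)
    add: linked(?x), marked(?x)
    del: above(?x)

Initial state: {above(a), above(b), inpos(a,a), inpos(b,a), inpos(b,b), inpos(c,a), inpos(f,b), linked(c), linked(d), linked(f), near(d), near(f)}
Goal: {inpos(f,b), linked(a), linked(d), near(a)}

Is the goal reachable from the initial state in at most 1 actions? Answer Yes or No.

1. bind(a,a)  →  {above(a), above(b), inpos(b,a), inpos(b,b), inpos(c,a), inpos(f,b), linked(c), linked(d), linked(f), marked(a), near(a), near(d), near(f)}
2. drop(a)  →  {above(b), inpos(b,a), inpos(b,b), inpos(c,a), inpos(f,b), linked(a), linked(c), linked(d), linked(f), marked(a), near(a), near(d), near(f)}
optimal plan length = 2; 2 > 1

No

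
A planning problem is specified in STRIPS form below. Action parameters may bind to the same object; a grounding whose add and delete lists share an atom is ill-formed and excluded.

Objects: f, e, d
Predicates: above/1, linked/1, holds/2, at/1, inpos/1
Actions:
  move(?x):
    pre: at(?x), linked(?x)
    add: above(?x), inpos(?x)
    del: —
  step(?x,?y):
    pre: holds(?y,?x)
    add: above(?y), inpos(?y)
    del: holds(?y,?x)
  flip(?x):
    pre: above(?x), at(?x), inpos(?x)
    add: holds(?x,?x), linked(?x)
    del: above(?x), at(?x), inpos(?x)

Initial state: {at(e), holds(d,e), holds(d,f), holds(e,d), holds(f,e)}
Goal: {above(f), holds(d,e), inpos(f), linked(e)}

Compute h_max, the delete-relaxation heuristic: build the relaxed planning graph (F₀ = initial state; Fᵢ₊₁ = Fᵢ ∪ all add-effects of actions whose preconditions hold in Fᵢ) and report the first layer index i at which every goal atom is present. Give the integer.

F0 = init (5 atoms)
F1 = F0 ∪ {above(d), above(e), above(f), inpos(d), inpos(e), inpos(f)}  (11 atoms)
F2 = F1 ∪ {holds(e,e), linked(e)}  (13 atoms)
goal ⊆ F2  ⇒  h_max = 2

2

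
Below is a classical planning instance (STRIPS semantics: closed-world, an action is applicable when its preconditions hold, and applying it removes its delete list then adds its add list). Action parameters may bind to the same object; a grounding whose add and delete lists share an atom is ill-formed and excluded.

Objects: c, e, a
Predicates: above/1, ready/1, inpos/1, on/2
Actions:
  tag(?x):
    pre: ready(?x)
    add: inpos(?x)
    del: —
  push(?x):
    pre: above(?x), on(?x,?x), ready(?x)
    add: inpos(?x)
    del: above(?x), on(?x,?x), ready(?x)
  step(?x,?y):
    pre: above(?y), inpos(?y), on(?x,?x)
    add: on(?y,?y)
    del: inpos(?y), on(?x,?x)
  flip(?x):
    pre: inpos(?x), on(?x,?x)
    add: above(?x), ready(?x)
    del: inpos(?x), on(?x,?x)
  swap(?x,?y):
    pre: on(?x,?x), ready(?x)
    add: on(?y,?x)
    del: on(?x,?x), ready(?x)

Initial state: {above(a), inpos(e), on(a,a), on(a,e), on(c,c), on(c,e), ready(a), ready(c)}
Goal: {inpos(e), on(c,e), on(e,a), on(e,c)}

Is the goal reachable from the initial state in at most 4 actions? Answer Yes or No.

1. swap(c,e)  →  {above(a), inpos(e), on(a,a), on(a,e), on(c,e), on(e,c), ready(a)}
2. swap(a,e)  →  {above(a), inpos(e), on(a,e), on(c,e), on(e,a), on(e,c)}
optimal plan length = 2; 2 ≤ 4

Yes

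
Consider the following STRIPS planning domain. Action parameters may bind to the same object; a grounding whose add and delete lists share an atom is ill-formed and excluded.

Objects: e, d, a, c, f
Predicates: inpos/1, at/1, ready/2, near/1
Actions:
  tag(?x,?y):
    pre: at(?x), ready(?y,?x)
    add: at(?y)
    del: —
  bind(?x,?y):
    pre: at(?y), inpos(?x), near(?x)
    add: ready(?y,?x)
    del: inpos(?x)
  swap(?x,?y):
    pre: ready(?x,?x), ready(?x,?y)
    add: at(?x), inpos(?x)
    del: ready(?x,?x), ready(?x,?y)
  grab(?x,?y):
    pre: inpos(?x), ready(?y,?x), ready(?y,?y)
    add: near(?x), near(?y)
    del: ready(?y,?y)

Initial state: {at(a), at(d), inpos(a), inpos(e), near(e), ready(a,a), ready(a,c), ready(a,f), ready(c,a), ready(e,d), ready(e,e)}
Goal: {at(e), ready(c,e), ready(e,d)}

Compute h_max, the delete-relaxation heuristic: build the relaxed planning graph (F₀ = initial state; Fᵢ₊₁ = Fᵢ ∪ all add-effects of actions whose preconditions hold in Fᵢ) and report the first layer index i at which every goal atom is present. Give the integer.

F0 = init (11 atoms)
F1 = F0 ∪ {at(c), at(e), near(a), ready(a,e), ready(d,e)}  (16 atoms)
F2 = F1 ∪ {ready(c,e), ready(d,a), ready(e,a)}  (19 atoms)
goal ⊆ F2  ⇒  h_max = 2

2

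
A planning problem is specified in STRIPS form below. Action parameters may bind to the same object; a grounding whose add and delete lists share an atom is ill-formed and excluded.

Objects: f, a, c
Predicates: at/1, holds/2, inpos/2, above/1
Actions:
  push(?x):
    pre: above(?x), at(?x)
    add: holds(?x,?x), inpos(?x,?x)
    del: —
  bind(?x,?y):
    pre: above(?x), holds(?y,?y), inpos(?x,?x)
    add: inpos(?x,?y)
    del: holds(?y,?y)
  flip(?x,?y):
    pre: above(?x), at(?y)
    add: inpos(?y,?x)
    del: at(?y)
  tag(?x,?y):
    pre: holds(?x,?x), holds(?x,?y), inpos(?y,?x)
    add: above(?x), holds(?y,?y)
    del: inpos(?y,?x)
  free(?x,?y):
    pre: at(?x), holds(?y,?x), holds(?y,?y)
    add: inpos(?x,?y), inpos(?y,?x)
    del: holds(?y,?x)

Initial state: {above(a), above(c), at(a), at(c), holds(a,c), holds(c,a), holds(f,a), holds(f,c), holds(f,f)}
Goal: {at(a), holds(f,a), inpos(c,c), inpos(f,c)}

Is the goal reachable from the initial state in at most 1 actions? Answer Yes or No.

No

1. push(c)  →  {above(a), above(c), at(a), at(c), holds(a,c), holds(c,a), holds(c,c), holds(f,a), holds(f,c), holds(f,f), inpos(c,c)}
2. free(c,f)  →  {above(a), above(c), at(a), at(c), holds(a,c), holds(c,a), holds(c,c), holds(f,a), holds(f,f), inpos(c,c), inpos(c,f), inpos(f,c)}
optimal plan length = 2; 2 > 1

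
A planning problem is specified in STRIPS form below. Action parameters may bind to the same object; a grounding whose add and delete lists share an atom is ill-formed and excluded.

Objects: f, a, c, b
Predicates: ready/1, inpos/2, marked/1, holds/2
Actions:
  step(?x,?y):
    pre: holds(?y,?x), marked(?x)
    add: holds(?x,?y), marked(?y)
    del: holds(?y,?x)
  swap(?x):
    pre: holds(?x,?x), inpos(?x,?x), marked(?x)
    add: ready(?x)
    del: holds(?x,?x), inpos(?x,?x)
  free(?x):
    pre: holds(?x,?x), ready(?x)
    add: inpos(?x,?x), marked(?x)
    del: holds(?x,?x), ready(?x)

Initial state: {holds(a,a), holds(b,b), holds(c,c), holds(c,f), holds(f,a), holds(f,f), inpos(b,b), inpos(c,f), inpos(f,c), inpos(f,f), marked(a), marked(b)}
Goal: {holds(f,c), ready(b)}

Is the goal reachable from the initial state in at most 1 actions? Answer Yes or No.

No

1. step(a,f)  →  {holds(a,a), holds(a,f), holds(b,b), holds(c,c), holds(c,f), holds(f,f), inpos(b,b), inpos(c,f), inpos(f,c), inpos(f,f), marked(a), marked(b), marked(f)}
2. step(f,c)  →  {holds(a,a), holds(a,f), holds(b,b), holds(c,c), holds(f,c), holds(f,f), inpos(b,b), inpos(c,f), inpos(f,c), inpos(f,f), marked(a), marked(b), marked(c), marked(f)}
3. swap(b)  →  {holds(a,a), holds(a,f), holds(c,c), holds(f,c), holds(f,f), inpos(c,f), inpos(f,c), inpos(f,f), marked(a), marked(b), marked(c), marked(f), ready(b)}
optimal plan length = 3; 3 > 1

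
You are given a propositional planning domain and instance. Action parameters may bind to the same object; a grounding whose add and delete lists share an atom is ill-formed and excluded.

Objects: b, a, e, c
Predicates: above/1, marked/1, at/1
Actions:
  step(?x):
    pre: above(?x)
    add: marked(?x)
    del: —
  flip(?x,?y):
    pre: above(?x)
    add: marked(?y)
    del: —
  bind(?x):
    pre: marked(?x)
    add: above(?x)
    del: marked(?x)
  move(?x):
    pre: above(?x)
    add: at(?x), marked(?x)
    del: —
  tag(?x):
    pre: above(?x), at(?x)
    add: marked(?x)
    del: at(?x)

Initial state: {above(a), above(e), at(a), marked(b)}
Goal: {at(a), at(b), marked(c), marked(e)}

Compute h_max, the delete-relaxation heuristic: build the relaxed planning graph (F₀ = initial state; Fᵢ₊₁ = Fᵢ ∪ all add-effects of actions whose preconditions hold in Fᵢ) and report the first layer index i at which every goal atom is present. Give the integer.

F0 = init (4 atoms)
F1 = F0 ∪ {above(b), at(e), marked(a), marked(c), marked(e)}  (9 atoms)
F2 = F1 ∪ {above(c), at(b)}  (11 atoms)
goal ⊆ F2  ⇒  h_max = 2

2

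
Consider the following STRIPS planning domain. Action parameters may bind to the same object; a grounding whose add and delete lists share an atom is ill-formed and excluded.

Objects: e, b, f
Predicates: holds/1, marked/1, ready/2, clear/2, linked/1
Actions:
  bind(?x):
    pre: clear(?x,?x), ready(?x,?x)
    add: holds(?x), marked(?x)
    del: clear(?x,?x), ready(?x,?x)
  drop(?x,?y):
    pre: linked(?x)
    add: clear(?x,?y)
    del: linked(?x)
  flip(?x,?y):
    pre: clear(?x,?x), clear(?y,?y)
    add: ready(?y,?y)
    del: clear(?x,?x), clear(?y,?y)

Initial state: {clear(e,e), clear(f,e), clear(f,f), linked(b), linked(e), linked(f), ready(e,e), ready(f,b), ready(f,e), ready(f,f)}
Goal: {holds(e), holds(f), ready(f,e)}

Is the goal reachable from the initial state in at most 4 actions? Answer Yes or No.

1. bind(e)  →  {clear(f,e), clear(f,f), holds(e), linked(b), linked(e), linked(f), marked(e), ready(f,b), ready(f,e), ready(f,f)}
2. bind(f)  →  {clear(f,e), holds(e), holds(f), linked(b), linked(e), linked(f), marked(e), marked(f), ready(f,b), ready(f,e)}
optimal plan length = 2; 2 ≤ 4

Yes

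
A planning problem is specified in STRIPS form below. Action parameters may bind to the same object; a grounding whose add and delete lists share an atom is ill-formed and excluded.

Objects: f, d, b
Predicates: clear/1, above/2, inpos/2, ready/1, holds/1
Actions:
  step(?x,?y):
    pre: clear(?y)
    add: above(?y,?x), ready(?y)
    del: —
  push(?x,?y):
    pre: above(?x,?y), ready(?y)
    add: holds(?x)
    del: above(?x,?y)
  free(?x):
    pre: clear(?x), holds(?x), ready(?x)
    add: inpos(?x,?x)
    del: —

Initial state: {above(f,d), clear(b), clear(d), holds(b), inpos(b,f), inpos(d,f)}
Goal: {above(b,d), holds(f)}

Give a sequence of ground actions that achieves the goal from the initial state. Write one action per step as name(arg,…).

step(f,d); step(d,b); push(f,d)

1. step(f,d)  →  {above(d,f), above(f,d), clear(b), clear(d), holds(b), inpos(b,f), inpos(d,f), ready(d)}
2. step(d,b)  →  {above(b,d), above(d,f), above(f,d), clear(b), clear(d), holds(b), inpos(b,f), inpos(d,f), ready(b), ready(d)}
3. push(f,d)  →  {above(b,d), above(d,f), clear(b), clear(d), holds(b), holds(f), inpos(b,f), inpos(d,f), ready(b), ready(d)}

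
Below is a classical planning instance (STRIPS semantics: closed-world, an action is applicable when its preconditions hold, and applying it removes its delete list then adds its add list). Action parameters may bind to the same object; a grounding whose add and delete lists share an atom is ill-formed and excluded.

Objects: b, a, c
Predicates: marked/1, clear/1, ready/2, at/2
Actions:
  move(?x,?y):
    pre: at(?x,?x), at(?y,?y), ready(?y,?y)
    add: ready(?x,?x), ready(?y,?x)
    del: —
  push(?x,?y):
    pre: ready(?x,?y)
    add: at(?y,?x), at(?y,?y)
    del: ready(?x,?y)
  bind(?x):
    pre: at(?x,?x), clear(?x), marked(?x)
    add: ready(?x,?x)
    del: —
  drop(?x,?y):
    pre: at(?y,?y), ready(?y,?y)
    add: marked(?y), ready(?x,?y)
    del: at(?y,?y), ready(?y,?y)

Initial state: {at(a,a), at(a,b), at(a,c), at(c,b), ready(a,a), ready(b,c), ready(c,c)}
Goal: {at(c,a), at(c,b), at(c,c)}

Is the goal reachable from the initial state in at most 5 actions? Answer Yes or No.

1. push(b,c)  →  {at(a,a), at(a,b), at(a,c), at(c,b), at(c,c), ready(a,a), ready(c,c)}
2. move(c,a)  →  {at(a,a), at(a,b), at(a,c), at(c,b), at(c,c), ready(a,a), ready(a,c), ready(c,c)}
3. push(a,c)  →  {at(a,a), at(a,b), at(a,c), at(c,a), at(c,b), at(c,c), ready(a,a), ready(c,c)}
optimal plan length = 3; 3 ≤ 5

Yes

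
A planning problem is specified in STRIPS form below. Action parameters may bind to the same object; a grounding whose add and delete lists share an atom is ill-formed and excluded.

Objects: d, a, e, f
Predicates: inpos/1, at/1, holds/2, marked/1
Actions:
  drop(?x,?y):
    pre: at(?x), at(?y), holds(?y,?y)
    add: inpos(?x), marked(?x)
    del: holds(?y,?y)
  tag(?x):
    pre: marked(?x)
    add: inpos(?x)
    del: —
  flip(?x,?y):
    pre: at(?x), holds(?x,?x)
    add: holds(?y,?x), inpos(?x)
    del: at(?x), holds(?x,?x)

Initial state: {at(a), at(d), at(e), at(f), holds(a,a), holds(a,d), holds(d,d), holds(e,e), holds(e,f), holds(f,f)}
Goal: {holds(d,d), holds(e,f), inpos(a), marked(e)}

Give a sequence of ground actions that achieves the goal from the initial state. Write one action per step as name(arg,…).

1. drop(a,a)  →  {at(a), at(d), at(e), at(f), holds(a,d), holds(d,d), holds(e,e), holds(e,f), holds(f,f), inpos(a), marked(a)}
2. drop(e,e)  →  {at(a), at(d), at(e), at(f), holds(a,d), holds(d,d), holds(e,f), holds(f,f), inpos(a), inpos(e), marked(a), marked(e)}

drop(a,a); drop(e,e)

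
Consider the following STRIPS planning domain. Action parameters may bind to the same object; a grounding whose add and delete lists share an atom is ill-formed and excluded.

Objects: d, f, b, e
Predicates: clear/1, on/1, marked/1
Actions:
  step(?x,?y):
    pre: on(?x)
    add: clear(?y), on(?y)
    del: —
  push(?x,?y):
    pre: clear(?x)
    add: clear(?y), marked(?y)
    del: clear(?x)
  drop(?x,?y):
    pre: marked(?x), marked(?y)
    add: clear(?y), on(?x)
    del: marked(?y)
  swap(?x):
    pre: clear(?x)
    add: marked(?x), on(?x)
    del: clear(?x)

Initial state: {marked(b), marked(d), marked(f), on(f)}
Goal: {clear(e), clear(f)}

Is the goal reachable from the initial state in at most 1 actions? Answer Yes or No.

1. step(f,f)  →  {clear(f), marked(b), marked(d), marked(f), on(f)}
2. step(f,e)  →  {clear(e), clear(f), marked(b), marked(d), marked(f), on(e), on(f)}
optimal plan length = 2; 2 > 1

No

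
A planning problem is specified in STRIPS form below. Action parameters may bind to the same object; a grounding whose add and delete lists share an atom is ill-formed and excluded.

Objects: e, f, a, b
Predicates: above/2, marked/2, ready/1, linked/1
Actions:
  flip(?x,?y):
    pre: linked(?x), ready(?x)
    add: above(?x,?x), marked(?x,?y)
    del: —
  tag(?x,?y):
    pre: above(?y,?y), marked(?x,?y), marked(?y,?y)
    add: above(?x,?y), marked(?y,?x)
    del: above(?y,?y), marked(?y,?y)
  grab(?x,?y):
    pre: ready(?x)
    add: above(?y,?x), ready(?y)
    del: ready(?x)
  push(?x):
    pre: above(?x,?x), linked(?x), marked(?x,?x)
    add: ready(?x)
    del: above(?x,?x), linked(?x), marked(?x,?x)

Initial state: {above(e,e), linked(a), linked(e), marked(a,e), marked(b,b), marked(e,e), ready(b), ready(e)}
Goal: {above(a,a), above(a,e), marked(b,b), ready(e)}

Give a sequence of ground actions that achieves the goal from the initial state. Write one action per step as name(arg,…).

tag(a,e); grab(b,a); flip(a,e)

1. tag(a,e)  →  {above(a,e), linked(a), linked(e), marked(a,e), marked(b,b), marked(e,a), ready(b), ready(e)}
2. grab(b,a)  →  {above(a,b), above(a,e), linked(a), linked(e), marked(a,e), marked(b,b), marked(e,a), ready(a), ready(e)}
3. flip(a,e)  →  {above(a,a), above(a,b), above(a,e), linked(a), linked(e), marked(a,e), marked(b,b), marked(e,a), ready(a), ready(e)}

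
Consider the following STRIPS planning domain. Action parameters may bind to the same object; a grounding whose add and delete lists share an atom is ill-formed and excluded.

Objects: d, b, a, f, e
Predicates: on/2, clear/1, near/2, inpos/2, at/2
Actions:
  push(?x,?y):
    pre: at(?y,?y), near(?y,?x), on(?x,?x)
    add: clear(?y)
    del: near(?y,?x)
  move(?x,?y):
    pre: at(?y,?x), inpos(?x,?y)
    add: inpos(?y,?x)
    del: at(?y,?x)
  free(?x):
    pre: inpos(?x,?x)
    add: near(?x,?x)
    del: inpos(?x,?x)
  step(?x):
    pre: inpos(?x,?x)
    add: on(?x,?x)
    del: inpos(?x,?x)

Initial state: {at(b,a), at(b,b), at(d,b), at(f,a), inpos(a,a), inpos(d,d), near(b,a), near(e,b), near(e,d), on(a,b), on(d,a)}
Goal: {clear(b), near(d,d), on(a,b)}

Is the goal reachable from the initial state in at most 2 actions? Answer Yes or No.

1. free(d)  →  {at(b,a), at(b,b), at(d,b), at(f,a), inpos(a,a), near(b,a), near(d,d), near(e,b), near(e,d), on(a,b), on(d,a)}
2. step(a)  →  {at(b,a), at(b,b), at(d,b), at(f,a), near(b,a), near(d,d), near(e,b), near(e,d), on(a,a), on(a,b), on(d,a)}
3. push(a,b)  →  {at(b,a), at(b,b), at(d,b), at(f,a), clear(b), near(d,d), near(e,b), near(e,d), on(a,a), on(a,b), on(d,a)}
optimal plan length = 3; 3 > 2

No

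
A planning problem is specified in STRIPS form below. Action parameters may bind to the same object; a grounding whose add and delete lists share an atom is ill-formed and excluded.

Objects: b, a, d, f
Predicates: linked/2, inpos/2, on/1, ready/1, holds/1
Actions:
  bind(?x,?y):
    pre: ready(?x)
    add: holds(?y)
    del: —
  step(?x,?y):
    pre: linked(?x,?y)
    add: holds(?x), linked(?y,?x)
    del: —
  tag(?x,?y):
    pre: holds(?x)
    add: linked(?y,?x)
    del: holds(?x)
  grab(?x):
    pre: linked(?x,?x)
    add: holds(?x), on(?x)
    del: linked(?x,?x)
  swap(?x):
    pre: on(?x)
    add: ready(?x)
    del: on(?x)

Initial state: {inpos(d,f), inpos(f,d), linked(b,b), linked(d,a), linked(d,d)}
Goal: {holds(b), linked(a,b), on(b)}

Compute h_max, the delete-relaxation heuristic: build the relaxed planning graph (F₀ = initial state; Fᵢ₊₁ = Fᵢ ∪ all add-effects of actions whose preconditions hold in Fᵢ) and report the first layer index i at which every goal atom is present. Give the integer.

2

F0 = init (5 atoms)
F1 = F0 ∪ {holds(b), holds(d), linked(a,d), on(b), on(d)}  (10 atoms)
F2 = F1 ∪ {holds(a), linked(a,b), linked(b,d), linked(d,b), linked(f,b), linked(f,d), ready(b), ready(d)}  (18 atoms)
goal ⊆ F2  ⇒  h_max = 2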